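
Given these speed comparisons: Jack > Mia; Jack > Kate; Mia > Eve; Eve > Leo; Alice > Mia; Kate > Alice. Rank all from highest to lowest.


Constraints: Jack > Mia; Jack > Kate; Mia > Eve; Eve > Leo; Alice > Mia; Kate > Alice
Method: at each step, the next-highest is the one remaining person who never appears on the smaller side of a constraint between remaining people.
  Step 1: remaining {Kate, Mia, Jack, Alice, Leo, Eve}; on the smaller side: {Kate, Mia, Alice, Leo, Eve} → Jack is next (Jack > Mia; Jack > Kate).
  Step 2: remaining {Kate, Mia, Alice, Leo, Eve}; on the smaller side: {Mia, Alice, Leo, Eve} → Kate is next (Kate > Alice).
  Step 3: remaining {Mia, Alice, Leo, Eve}; on the smaller side: {Mia, Leo, Eve} → Alice is next (Alice > Mia).
  Step 4: remaining {Mia, Leo, Eve}; on the smaller side: {Leo, Eve} → Mia is next (Mia > Eve).
  Step 5: remaining {Leo, Eve}; on the smaller side: {Leo} → Eve is next (Eve > Leo).
  Step 6: only Leo remains → lowest.
Final ranking (highest to lowest):

Jack > Kate > Alice > Mia > Eve > Leo


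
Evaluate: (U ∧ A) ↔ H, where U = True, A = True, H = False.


U = True, A = True, H = False
Step 1: U ∧ A = True AND True = True
Step 2: (True) ↔ H: true when both sides have same truth value.
Result: True ↔ False = False

False


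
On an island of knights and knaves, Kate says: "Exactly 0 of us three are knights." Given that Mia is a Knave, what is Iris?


Kate claims exactly 0 knights among Kate, Mia, Iris.
Given: Mia is a Knave.

Case 1: Kate is a Knight (tells truth)
  Then exactly 0 of the three are knights.
  Counting Kate, Mia: 1 knight(s) so far. Need -1 more → impossible.
Case 2: Kate is a Knave (lies)
  Then the count is NOT 0.
  If Iris = Knave, count = 0 = 0 → claim would be true, contradicts lie.
  If Iris = Knight, count = 1 ≠ 0 → lie confirmed ✓

Iris is a Knight.

Knight


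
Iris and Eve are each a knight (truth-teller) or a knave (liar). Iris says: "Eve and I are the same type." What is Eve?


Iris says: "Eve and I are the same type."
Case 1: Iris is a Knight (truth-teller)
  Statement is true → they ARE the same → Eve is also a Knight
Case 2: Iris is a Knave (liar)
  Statement is false → they are NOT the same → Eve is a Knight
In both cases, Eve is a Knight.

Knight


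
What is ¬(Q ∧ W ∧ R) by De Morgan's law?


De Morgan's law: ¬(P ∧ Q ∧ R) ≡ ¬P ∨ ¬Q ∨ ¬R
¬(Q ∧ W ∧ R) = ¬Q ∨ ¬W ∨ ¬R

¬Q ∨ ¬W ∨ ¬R


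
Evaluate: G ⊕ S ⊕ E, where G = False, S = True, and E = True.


G = False, S = True, E = True
Step 1: G ⊕ S = False XOR True = True
Step 2: True ⊕ E = True XOR True = False
XOR is true when an odd number of operands are true.

False


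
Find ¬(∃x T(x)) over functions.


Original: ∃x T(x)
Rule: ¬∀→∃, ¬∃→∀, negate predicate.
Negation: ∀x ¬T(x)

∀x ¬T(x)


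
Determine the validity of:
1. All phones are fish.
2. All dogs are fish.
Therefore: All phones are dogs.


Premise 1: All phones are fish.
Premise 2: All dogs are fish.
Conclusion: All phones are dogs.
Fallacy: undistributed middle. fish is predicate in both.
Counterexample: phones and dogs could be disjoint subsets of fish.

Invalid


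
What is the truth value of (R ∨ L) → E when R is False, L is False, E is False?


R = False, L = False, E = False
Step 1: R ∨ L = False OR False = False
Step 2: (False) → E: false only when antecedent=True and E=False.
Result: True

True


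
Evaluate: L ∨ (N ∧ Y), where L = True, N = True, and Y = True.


L = True, N = True, Y = True
Step 1: N ∧ Y = True AND True = True
Step 2: L ∨ True = True OR True = True
AND evaluated first (higher precedence); then OR applied.

True


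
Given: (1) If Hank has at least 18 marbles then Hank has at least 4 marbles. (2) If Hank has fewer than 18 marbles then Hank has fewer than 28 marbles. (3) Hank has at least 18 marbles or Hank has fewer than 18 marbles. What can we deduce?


Constructive dilemma: (P → Q) ∧ (R → S), P ∨ R ⊢ Q ∨ S
Premise 1: Hank has at least 18 marbles → Hank has at least 4 marbles
Premise 2: Hank has fewer than 18 marbles → Hank has fewer than 28 marbles
Premise 3: Hank has at least 18 marbles ∨ Hank has fewer than 18 marbles
Case 1: Assuming Hank has at least 18 marbles, then by Premise 1, Hank has at least 4 marbles.
Case 2: Assuming Hank has fewer than 18 marbles, then by Premise 2, Hank has fewer than 28 marbles.
Since one of Hank has at least 18 marbles or Hank has fewer than 18 marbles must hold, we get Hank has at least 4 marbles or Hank has fewer than 28 marbles.

Hank has at least 4 marbles or Hank has fewer than 28 marbles.


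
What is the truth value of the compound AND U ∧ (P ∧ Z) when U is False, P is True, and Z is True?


U = False, P = True, Z = True
Step 1: P ∧ Z = True AND True = True
Step 2: U ∧ True = False AND True = False
AND is true only when ALL operands are true.

False


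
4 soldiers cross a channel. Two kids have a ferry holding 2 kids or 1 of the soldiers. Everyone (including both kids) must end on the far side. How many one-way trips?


Per crossing of one of the soldiers: kids→, one←, one of the soldiers→, one← = 4 trips
4 × 4 = 16, + 1 final kids→ = 17
Minimum trips = 17

17


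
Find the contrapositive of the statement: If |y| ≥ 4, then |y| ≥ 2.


Original: If |y| ≥ 4, then |y| ≥ 2
Contrapositive: If ¬Q, then ¬P
Negate Q: not (|y| ≥ 2)
Negate P: not (|y| ≥ 4)

If not (|y| ≥ 2), then not (|y| ≥ 4).


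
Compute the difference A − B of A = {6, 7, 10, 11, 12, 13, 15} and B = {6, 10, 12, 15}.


A = {6, 7, 10, 11, 12, 13, 15}
B = {6, 10, 12, 15}
Operation: difference A − B
In A but not B: 7, 11, 13

{7, 11, 13}


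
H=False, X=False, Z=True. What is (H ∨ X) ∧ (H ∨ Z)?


H = False, X = False, Z = True
Expression: (H ∨ X) ∧ (H ∨ Z)
Step 1: H ∨ X = False OR False = False
Step 2: H ∨ Z = False OR True = True
Step 3: (False) ∧ (True) = False AND True = False

False


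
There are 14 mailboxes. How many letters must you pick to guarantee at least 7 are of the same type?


Pigeonhole: to guarantee k in one of n categories, need (k-1)×n + 1.
k = 7, n = 14
Minimum = (7-1) × 14 + 1 = 6 × 14 + 1

85


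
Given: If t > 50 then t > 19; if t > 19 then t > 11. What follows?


Hypothetical syllogism: P → Q, Q → R ⊢ P → R
Premise 1: t > 50 → t > 19
Premise 2: t > 19 → t > 11
Chain the implications: the middle term (t > 19) links the two.
Conclusion: If t > 50, then t > 11.

If t > 50, then t > 11.


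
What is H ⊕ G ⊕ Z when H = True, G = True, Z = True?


H = True, G = True, Z = True
Step 1: H ⊕ G = True XOR True = False
Step 2: False ⊕ Z = False XOR True = True
XOR is true when an odd number of operands are true.

True


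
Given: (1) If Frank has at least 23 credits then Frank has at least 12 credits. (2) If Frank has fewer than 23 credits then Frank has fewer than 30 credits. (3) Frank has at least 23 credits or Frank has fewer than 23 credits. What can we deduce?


Constructive dilemma: (P → Q) ∧ (R → S), P ∨ R ⊢ Q ∨ S
Premise 1: Frank has at least 23 credits → Frank has at least 12 credits
Premise 2: Frank has fewer than 23 credits → Frank has fewer than 30 credits
Premise 3: Frank has at least 23 credits ∨ Frank has fewer than 23 credits
Case 1: Assuming Frank has at least 23 credits, then by Premise 1, Frank has at least 12 credits.
Case 2: Assuming Frank has fewer than 23 credits, then by Premise 2, Frank has fewer than 30 credits.
Since one of Frank has at least 23 credits or Frank has fewer than 23 credits must hold, we get Frank has at least 12 credits or Frank has fewer than 30 credits.

Frank has at least 12 credits or Frank has fewer than 30 credits.


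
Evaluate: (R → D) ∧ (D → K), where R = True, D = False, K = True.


R = True, D = False, K = True
Step 1: R → D is false only when R=True and D=False. Result: False
Step 2: D → K is false only when D=True and K=False. Result: True
Step 3: False ∧ True = False

False


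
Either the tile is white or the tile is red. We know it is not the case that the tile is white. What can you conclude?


Disjunctive syllogism: P ∨ Q, ¬P ⊢ Q
Disjunction: the tile is white ∨ the tile is red
We know it is not the case that the tile is white.
By disjunctive syllogism, the other disjunct must be true.

The tile is red


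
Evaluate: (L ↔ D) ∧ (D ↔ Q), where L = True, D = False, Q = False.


L = True, D = False, Q = False
Step 1: L ↔ D is true when L and D have the same value. Result: False
Step 2: D ↔ Q is true when D and Q have the same value. Result: True
Step 3: False ∧ True = False

False


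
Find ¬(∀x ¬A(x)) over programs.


Original: ∀x ¬A(x)
Rule: ¬∀→∃, ¬∃→∀, negate predicate.
Negation: ∃x A(x)

∃x A(x)


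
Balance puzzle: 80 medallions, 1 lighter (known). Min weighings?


Each weighing has 3 outcomes (left heavy / balance / right heavy), so k weighings distinguish at most 3^k cases; splitting into three near-equal groups achieves this.
Need 3^k ≥ 80: 3^3 = 27 < 80 ≤ 3^4 = 81
k = ⌈log₃(80)⌉ = 4

4


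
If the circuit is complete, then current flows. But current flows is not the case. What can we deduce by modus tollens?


Modus tollens: P → Q, ¬Q ⊢ ¬P
P: the circuit is complete
Q: current flows
We have P → Q and Q is false.
By modus tollens, P must be false.

It is not the case that the circuit is complete


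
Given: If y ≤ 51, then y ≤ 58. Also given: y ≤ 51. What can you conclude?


Modus ponens: P → Q, P ⊢ Q
P: y ≤ 51
Q: y ≤ 58
We have P → Q and P is true.
By modus ponens, Q must be true.

y ≤ 58


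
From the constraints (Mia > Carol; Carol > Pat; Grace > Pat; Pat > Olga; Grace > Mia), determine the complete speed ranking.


Constraints: Mia > Carol; Carol > Pat; Grace > Pat; Pat > Olga; Grace > Mia
Method: at each step, the next-highest is the one remaining person who never appears on the smaller side of a constraint between remaining people.
  Step 1: remaining {Grace, Pat, Carol, Olga, Mia}; on the smaller side: {Pat, Carol, Olga, Mia} → Grace is next (Grace > Pat; Grace > Mia).
  Step 2: remaining {Pat, Carol, Olga, Mia}; on the smaller side: {Pat, Carol, Olga} → Mia is next (Mia > Carol).
  Step 3: remaining {Pat, Carol, Olga}; on the smaller side: {Pat, Olga} → Carol is next (Carol > Pat).
  Step 4: remaining {Pat, Olga}; on the smaller side: {Olga} → Pat is next (Pat > Olga).
  Step 5: only Olga remains → lowest.
Final ranking (highest to lowest):

Grace > Mia > Carol > Pat > Olga


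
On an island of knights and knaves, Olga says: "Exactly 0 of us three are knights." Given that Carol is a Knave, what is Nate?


Olga claims exactly 0 knights among Olga, Carol, Nate.
Given: Carol is a Knave.

Case 1: Olga is a Knight (tells truth)
  Then exactly 0 of the three are knights.
  Counting Olga, Carol: 1 knight(s) so far. Need -1 more → impossible.
Case 2: Olga is a Knave (lies)
  Then the count is NOT 0.
  If Nate = Knave, count = 0 = 0 → claim would be true, contradicts lie.
  If Nate = Knight, count = 1 ≠ 0 → lie confirmed ✓

Nate is a Knight.

Knight


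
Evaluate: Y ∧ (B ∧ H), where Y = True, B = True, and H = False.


Y = True, B = True, H = False
Step 1: B ∧ H = True AND False = False
Step 2: Y ∧ False = True AND False = False
AND is true only when ALL operands are true.

False


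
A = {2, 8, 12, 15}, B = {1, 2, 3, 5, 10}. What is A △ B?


A = {2, 8, 12, 15}
B = {1, 2, 3, 5, 10}
Operation: symmetric difference
In A only: [8, 12, 15], in B only: [1, 3, 5, 10]

{1, 3, 5, 8, 10, 12, 15}


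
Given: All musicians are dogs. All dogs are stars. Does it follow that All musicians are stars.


Premise 1: All musicians are dogs.
Premise 2: All dogs are stars.
Conclusion: All musicians are stars.
Barbara syllogism (AAA-1): All A are B, All B are C → All A are C.
Middle term (dogs) distributed in premise 2.

Valid


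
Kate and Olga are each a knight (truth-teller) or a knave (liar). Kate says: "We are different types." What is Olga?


Kate says: "We are different types."
Case 1: Kate is a Knight (truth-teller)
  Statement is true → they ARE different → Olga is a Knave
Case 2: Kate is a Knave (liar)
  Statement is false → they are NOT different → Olga is a Knave
In both cases, Olga is a Knave.

Knave


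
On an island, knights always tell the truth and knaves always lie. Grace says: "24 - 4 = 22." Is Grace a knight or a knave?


Statement: "24 - 4 = 22."
Actual: 24 - 4 = 20
Claimed: 22
Statement is FALSE → Grace lies → Knave

Knave


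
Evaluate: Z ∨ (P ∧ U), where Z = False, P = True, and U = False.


Z = False, P = True, U = False
Step 1: P ∧ U = True AND False = False
Step 2: Z ∨ False = False OR False = False
AND evaluated first (higher precedence); then OR applied.

False


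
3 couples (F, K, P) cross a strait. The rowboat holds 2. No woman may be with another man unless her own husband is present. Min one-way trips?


Label couples F, K, P (H = husband, W = wife).
Counting alone: 6 people, the rowboat carries 2 and someone must bring it back, so each round trip nets at most +1 on the far side until the last crossing → at least 9 trips. The jealousy constraint makes 9 impossible; the shortest valid schedule has 11:
1. WF+WK →  (far: WF,WK; near: HF,HK,HP,WP)
2. WF ←       (far: WK; near: HF,HK,HP,WF,WP)
3. WF+WP →  (far: WF,WK,WP; near: HF,HK,HP)
4. WF ←       (far: WK,WP; near: HF,HK,HP,WF)
5. HK+HP →  (far: HK,WK,HP,WP; near: HF,WF)
6. HK+WK ←  (far: HP,WP; near: HF,WF,HK,WK)
7. HF+HK →  (far: HF,HK,HP,WP; near: WF,WK)
8. WP ←       (far: HF,HK,HP; near: WF,WK,WP)
9. WF+WK →  (far: HF,WF,HK,WK,HP; near: WP)
10. HP ←      (far: HF,WF,HK,WK; near: HP,WP)
11. HP+WP → (far: all six; near: empty)
In every state each wife is either with her husband or with no other man.
Minimum trips = 11

11


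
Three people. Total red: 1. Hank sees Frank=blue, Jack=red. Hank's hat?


Total red = 1, seen red = 1
Own red = 1 - 1 = 0
Hank's hat is blue.

blue


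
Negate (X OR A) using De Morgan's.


De Morgan's law: ¬(P ∨ Q) ≡ ¬P ∧ ¬Q
¬(X ∨ A) = ¬X ∧ ¬A

¬X ∧ ¬A


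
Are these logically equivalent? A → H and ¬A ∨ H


Expression 1: A → H
Expression 2: ¬A ∨ H
Truth table (A H | Expr1 Expr2):
  T T |   T     T
  T F |   F     F
  F T |   T     T
  F F |   T     T
All 4 rows agree, so the expressions are logically equivalent.

Yes


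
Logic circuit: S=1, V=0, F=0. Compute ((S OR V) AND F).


S OR V = 1|0 = 1
1 AND 0 = 0

0


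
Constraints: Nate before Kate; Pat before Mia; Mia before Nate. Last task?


Constraints: Nate before Kate; Pat before Mia; Mia before Nate
The last task can have nothing scheduled after it, so it must never appear on the left of a 'before'.
Tasks appearing before some other task: Nate, Pat, Mia.
The only task not in that list is Kate → it is last.

Kate


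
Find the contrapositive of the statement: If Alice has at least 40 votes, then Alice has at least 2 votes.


Original: If Alice has at least 40 votes, then Alice has at least 2 votes
Contrapositive: If ¬Q, then ¬P
Negate Q: not (Alice has at least 2 votes)
Negate P: not (Alice has at least 40 votes)

If not (Alice has at least 2 votes), then not (Alice has at least 40 votes).


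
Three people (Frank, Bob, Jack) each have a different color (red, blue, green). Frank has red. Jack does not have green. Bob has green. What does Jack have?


From clues:
  Bob → green
  Frank → red
By elimination, Jack gets the remaining.

blue


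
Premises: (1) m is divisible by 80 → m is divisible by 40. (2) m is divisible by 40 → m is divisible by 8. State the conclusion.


Hypothetical syllogism: P → Q, Q → R ⊢ P → R
Premise 1: m is divisible by 80 → m is divisible by 40
Premise 2: m is divisible by 40 → m is divisible by 8
Chain the implications: the middle term (m is divisible by 40) links the two.
Conclusion: If m is divisible by 80, then m is divisible by 8.

If m is divisible by 80, then m is divisible by 8.


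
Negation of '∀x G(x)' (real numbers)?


Original: ∀x G(x)
Rule: ¬∀→∃, ¬∃→∀, negate predicate.
Negation: ∃x ¬G(x)

∃x ¬G(x)


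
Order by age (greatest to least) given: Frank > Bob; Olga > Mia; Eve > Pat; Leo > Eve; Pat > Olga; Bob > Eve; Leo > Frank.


Constraints: Frank > Bob; Olga > Mia; Eve > Pat; Leo > Eve; Pat > Olga; Bob > Eve; Leo > Frank
Method: at each step, the next-highest is the one remaining person who never appears on the smaller side of a constraint between remaining people.
  Step 1: remaining {Eve, Frank, Olga, Mia, Bob, Leo, Pat}; on the smaller side: {Eve, Frank, Olga, Mia, Bob, Pat} → Leo is next (Leo > Eve; Leo > Frank).
  Step 2: remaining {Eve, Frank, Olga, Mia, Bob, Pat}; on the smaller side: {Eve, Olga, Mia, Bob, Pat} → Frank is next (Frank > Bob).
  Step 3: remaining {Eve, Olga, Mia, Bob, Pat}; on the smaller side: {Eve, Olga, Mia, Pat} → Bob is next (Bob > Eve).
  Step 4: remaining {Eve, Olga, Mia, Pat}; on the smaller side: {Olga, Mia, Pat} → Eve is next (Eve > Pat).
  Step 5: remaining {Olga, Mia, Pat}; on the smaller side: {Olga, Mia} → Pat is next (Pat > Olga).
  Step 6: remaining {Olga, Mia}; on the smaller side: {Mia} → Olga is next (Olga > Mia).
  Step 7: only Mia remains → lowest.
Final ranking (highest to lowest):

Leo > Frank > Bob > Eve > Pat > Olga > Mia


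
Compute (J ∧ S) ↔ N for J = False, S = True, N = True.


J = False, S = True, N = True
Step 1: J ∧ S = False AND True = False
Step 2: (False) ↔ N: true when both sides have same truth value.
Result: False ↔ True = False

False


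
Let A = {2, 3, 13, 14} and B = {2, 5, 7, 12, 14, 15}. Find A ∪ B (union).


A = {2, 3, 13, 14}
B = {2, 5, 7, 12, 14, 15}
Operation: union
All elements combined: 2, 3, 5, 7, 12, 13, 14, 15

{2, 3, 5, 7, 12, 13, 14, 15}


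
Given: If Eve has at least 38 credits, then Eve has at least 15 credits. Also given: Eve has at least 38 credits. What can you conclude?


Modus ponens: P → Q, P ⊢ Q
P: Eve has at least 38 credits
Q: Eve has at least 15 credits
We have P → Q and P is true.
By modus ponens, Q must be true.

Eve has at least 15 credits


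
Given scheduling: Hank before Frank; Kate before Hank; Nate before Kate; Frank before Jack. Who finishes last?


Constraints: Hank before Frank; Kate before Hank; Nate before Kate; Frank before Jack
The last task can have nothing scheduled after it, so it must never appear on the left of a 'before'.
Tasks appearing before some other task: Hank, Kate, Nate, Frank.
The only task not in that list is Jack → it is last.

Jack


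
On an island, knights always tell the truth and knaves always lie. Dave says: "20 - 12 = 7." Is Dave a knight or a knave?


Statement: "20 - 12 = 7."
Actual: 20 - 12 = 8
Claimed: 7
Statement is FALSE → Dave lies → Knave

Knave


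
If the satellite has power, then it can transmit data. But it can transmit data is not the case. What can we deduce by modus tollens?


Modus tollens: P → Q, ¬Q ⊢ ¬P
P: the satellite has power
Q: it can transmit data
We have P → Q and Q is false.
By modus tollens, P must be false.

It is not the case that the satellite has power


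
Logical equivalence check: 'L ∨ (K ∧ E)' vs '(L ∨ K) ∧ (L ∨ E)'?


Expression 1: L ∨ (K ∧ E)
Expression 2: (L ∨ K) ∧ (L ∨ E)
Truth table (L K E | Expr1 Expr2):
  T T T |   T     T
  T T F |   T     T
  T F T |   T     T
  T F F |   T     T
  F T T |   T     T
  F T F |   F     F
  F F T |   F     F
  F F F |   F     F
All 8 rows agree, so the expressions are logically equivalent.

Yes


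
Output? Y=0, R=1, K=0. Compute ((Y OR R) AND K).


Y OR R = 0|1 = 1
1 AND 0 = 0

0


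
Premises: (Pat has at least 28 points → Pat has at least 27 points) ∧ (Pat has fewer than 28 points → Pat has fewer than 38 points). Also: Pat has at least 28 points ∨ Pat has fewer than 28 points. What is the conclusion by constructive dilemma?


Constructive dilemma: (P → Q) ∧ (R → S), P ∨ R ⊢ Q ∨ S
Premise 1: Pat has at least 28 points → Pat has at least 27 points
Premise 2: Pat has fewer than 28 points → Pat has fewer than 38 points
Premise 3: Pat has at least 28 points ∨ Pat has fewer than 28 points
Case 1: Assuming Pat has at least 28 points, then by Premise 1, Pat has at least 27 points.
Case 2: Assuming Pat has fewer than 28 points, then by Premise 2, Pat has fewer than 38 points.
Since one of Pat has at least 28 points or Pat has fewer than 28 points must hold, we get Pat has at least 27 points or Pat has fewer than 38 points.

Pat has at least 27 points or Pat has fewer than 38 points.


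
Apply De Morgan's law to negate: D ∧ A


De Morgan's law: ¬(P ∧ Q) ≡ ¬P ∨ ¬Q
¬(D ∧ A) = ¬D ∨ ¬A

¬D ∨ ¬A


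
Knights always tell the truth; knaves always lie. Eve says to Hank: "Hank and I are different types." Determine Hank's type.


Eve says: "Hank and I are different types."
Case 1: Eve is a Knight (truth-teller)
  Statement is true → they ARE different → Hank is a Knave
Case 2: Eve is a Knave (liar)
  Statement is false → they are NOT different → Hank is a Knave
In both cases, Hank is a Knave.

Knave


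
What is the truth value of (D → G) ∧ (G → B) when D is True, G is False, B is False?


D = True, G = False, B = False
Step 1: D → G is false only when D=True and G=False. Result: False
Step 2: G → B is false only when G=True and B=False. Result: True
Step 3: False ∧ True = False

False


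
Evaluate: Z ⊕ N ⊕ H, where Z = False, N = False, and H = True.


Z = False, N = False, H = True
Step 1: Z ⊕ N = False XOR False = False
Step 2: False ⊕ H = False XOR True = True
XOR is true when an odd number of operands are true.

True


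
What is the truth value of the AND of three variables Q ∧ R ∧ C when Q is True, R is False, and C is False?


Q = True, R = False, C = False
Step 1: Q ∧ R = True AND False = False
Step 2: (False) ∧ C = (False) AND False = False
AND is true only when ALL operands are true.

False


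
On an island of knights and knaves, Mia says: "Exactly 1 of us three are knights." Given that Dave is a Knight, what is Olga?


Mia claims exactly 1 knights among Mia, Dave, Olga.
Given: Dave is a Knight.

Case 1: Mia is a Knight (tells truth)
  Then exactly 1 of the three are knights.
  Counting Mia, Dave: 2 knight(s) so far. Need -1 more → impossible.
Case 2: Mia is a Knave (lies)
  Then the count is NOT 1.
  If Olga = Knave, count = 1 = 1 → claim would be true, contradicts lie.
  If Olga = Knight, count = 2 ≠ 1 → lie confirmed ✓

Olga is a Knight.

Knight


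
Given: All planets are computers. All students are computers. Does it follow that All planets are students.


Premise 1: All planets are computers.
Premise 2: All students are computers.
Conclusion: All planets are students.
Fallacy: undistributed middle. computers is predicate in both.
Counterexample: planets and students could be disjoint subsets of computers.

Invalid


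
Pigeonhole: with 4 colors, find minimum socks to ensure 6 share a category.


Pigeonhole: to guarantee k in one of n categories, need (k-1)×n + 1.
k = 6, n = 4
Minimum = (6-1) × 4 + 1 = 5 × 4 + 1

21


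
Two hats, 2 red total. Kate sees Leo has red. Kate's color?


Total red = 2, Leo = red
Red accounted for: 1
Remaining for Kate: 1
Kate's hat is red.

red


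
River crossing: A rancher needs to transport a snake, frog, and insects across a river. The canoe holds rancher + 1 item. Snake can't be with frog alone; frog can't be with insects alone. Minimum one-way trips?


1. rancher+frog → 2. rancher ← 3. rancher+snake → 4. rancher+frog ← 5. rancher+insects → 6. rancher ← 7. rancher+frog →
Minimum trips = 7

7


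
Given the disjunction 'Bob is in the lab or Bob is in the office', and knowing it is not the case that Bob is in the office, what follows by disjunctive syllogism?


Disjunctive syllogism: P ∨ Q, ¬P ⊢ Q
Disjunction: Bob is in the lab ∨ Bob is in the office
We know it is not the case that Bob is in the office.
By disjunctive syllogism, the other disjunct must be true.

Bob is in the lab


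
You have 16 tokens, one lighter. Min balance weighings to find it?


Each weighing has 3 outcomes (left heavy / balance / right heavy), so k weighings distinguish at most 3^k cases; splitting into three near-equal groups achieves this.
Need 3^k ≥ 16: 3^2 = 9 < 16 ≤ 3^3 = 27
k = ⌈log₃(16)⌉ = 3

3


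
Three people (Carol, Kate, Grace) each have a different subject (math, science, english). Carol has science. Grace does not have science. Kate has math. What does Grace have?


From clues:
  Carol → science
  Kate → math
By elimination, Grace gets the remaining.

english


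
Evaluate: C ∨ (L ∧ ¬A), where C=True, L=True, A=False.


C = True, L = True, A = False
Expression: C ∨ (L ∧ ¬A)
Step 1: ¬A = NOT False = True
Step 2: L ∧ ¬A = True AND True = True
Step 3: C ∨ (True) = True OR True = True

True


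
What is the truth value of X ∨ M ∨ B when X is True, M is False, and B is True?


X = True, M = False, B = True
Step 1: X ∨ M = True OR False = True
Step 2: True ∨ B = True OR True = True
OR is true when at least one operand is true.

True


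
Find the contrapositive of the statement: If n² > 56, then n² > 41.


Original: If n² > 56, then n² > 41
Contrapositive: If ¬Q, then ¬P
Negate Q: not (n² > 41)
Negate P: not (n² > 56)

If not (n² > 41), then not (n² > 56).


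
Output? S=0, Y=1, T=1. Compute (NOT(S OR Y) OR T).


S OR Y = 1
NOT(1) = 0
0 OR 1 = 1

1


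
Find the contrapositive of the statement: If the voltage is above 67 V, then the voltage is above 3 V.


Original: If the voltage is above 67 V, then the voltage is above 3 V
Contrapositive: If ¬Q, then ¬P
Negate Q: not (the voltage is above 3 V)
Negate P: not (the voltage is above 67 V)

If not (the voltage is above 3 V), then not (the voltage is above 67 V).


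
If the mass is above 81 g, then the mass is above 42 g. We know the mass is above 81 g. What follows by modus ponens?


Modus ponens: P → Q, P ⊢ Q
P: the mass is above 81 g
Q: the mass is above 42 g
We have P → Q and P is true.
By modus ponens, Q must be true.

The mass is above 42 g


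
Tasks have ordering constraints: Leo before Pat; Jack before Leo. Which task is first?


Constraints: Leo before Pat; Jack before Leo
The first task can have nothing scheduled before it, so it must never appear on the right of a 'before'.
Tasks appearing after some 'before': Pat, Leo.
The only task not in that list is Jack → it is first.

Jack


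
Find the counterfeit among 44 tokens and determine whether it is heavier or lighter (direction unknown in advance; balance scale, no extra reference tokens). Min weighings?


Let n = 44. 88 possibilities (n tokens × lighter/heavier); each weighing has 3 outcomes.
Bound for k weighings: say the first weighing puts j tokens on each pan. If it tips, the 2j weighed tokens remain suspects (each with a known direction) and k-1 weighings give 3^(k-1) outcomes; 3^(k-1) is odd, so 2j ≤ 3^(k-1) - 1. If it balances, the n - 2j unweighed tokens remain with direction unknown: 2(n - 2j) ≤ 3^(k-1) - 1 by the same parity argument. Adding, n ≤ (3^(k-1) - 1) + (3^(k-1) - 1)/2 = (3^k - 3)/2, and the classical three-group strategy achieves this (3 tokens in 2 weighings, 12 in 3, 39 in 4, 120 in 5).
So we need the smallest k with (3^k - 3)/2 ≥ 44.
k = 4: (3^4 - 3)/2 = 39 < 44 ✗
k = 5: (3^5 - 3)/2 = 120 ≥ 44 ✓

5


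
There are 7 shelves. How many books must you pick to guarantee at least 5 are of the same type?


Pigeonhole: to guarantee k in one of n categories, need (k-1)×n + 1.
k = 5, n = 7
Minimum = (5-1) × 7 + 1 = 4 × 7 + 1

29


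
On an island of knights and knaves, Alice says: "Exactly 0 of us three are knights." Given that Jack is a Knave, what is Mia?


Alice claims exactly 0 knights among Alice, Jack, Mia.
Given: Jack is a Knave.

Case 1: Alice is a Knight (tells truth)
  Then exactly 0 of the three are knights.
  Counting Alice, Jack: 1 knight(s) so far. Need -1 more → impossible.
Case 2: Alice is a Knave (lies)
  Then the count is NOT 0.
  If Mia = Knave, count = 0 = 0 → claim would be true, contradicts lie.
  If Mia = Knight, count = 1 ≠ 0 → lie confirmed ✓

Mia is a Knight.

Knight


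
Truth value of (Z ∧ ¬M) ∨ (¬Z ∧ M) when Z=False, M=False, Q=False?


Z = False, M = False, Q = False
Expression: (Z ∧ ¬M) ∨ (¬Z ∧ M)
Step 1: ¬M = NOT False = True
Step 2: Z ∧ ¬M = False AND True = False
Step 3: ¬Z = NOT False = True
Step 4: ¬Z ∧ M = True AND False = False
Step 5: (False) ∨ (False) = False OR False = False

False


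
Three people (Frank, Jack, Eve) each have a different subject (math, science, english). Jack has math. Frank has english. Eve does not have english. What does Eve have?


From clues:
  Jack → math
  Frank → english
By elimination, Eve gets the remaining.

science


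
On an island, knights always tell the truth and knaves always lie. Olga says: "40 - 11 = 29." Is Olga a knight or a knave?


Statement: "40 - 11 = 29."
Actual: 40 - 11 = 29
Claimed: 29
Statement is TRUE → Olga tells the truth → Knight

Knight


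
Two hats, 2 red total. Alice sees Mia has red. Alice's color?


Total red = 2, Mia = red
Red accounted for: 1
Remaining for Alice: 1
Alice's hat is red.

red


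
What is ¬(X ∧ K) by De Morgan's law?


De Morgan's law: ¬(P ∧ Q) ≡ ¬P ∨ ¬Q
¬(X ∧ K) = ¬X ∨ ¬K

¬X ∨ ¬K


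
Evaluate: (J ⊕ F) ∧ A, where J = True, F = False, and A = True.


J = True, F = False, A = True
Step 1: J ⊕ F = True XOR False = True
Step 2: True ∧ A = True AND True = True
XOR true when exactly one of J,F is true; then AND with A.

True


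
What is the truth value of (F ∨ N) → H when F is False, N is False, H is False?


F = False, N = False, H = False
Step 1: F ∨ N = False OR False = False
Step 2: (False) → H: false only when antecedent=True and H=False.
Result: True

True


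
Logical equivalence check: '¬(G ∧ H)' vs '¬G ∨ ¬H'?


Expression 1: ¬(G ∧ H)
Expression 2: ¬G ∨ ¬H
Truth table (G H | Expr1 Expr2):
  T T |   F     F
  T F |   T     T
  F T |   T     T
  F F |   T     T
All 4 rows agree, so the expressions are logically equivalent.

Yes


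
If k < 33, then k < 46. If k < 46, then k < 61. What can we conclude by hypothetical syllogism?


Hypothetical syllogism: P → Q, Q → R ⊢ P → R
Premise 1: k < 33 → k < 46
Premise 2: k < 46 → k < 61
Chain the implications: the middle term (k < 46) links the two.
Conclusion: If k < 33, then k < 61.

If k < 33, then k < 61.


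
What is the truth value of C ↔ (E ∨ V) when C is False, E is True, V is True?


C = False, E = True, V = True
Step 1: E ∨ V = True OR True = True
Step 2: C ↔ (True): true when both sides have same truth value.
Result: False ↔ True = False

False


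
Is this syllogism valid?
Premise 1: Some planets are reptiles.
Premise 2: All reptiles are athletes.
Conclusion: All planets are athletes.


Premise 1: Some planets are reptiles.
Premise 2: All reptiles are athletes.
Conclusion: All planets are athletes.
Fallacy: illicit minor. The minor term (planets) is distributed in the conclusion ('All planets ...') but undistributed in its premise ('Some planets are reptiles' doesn't cover all planets).
Only 'Some planets are athletes' follows, not 'All'.

Invalid


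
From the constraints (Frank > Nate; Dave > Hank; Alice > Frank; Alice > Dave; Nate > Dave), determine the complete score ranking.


Constraints: Frank > Nate; Dave > Hank; Alice > Frank; Alice > Dave; Nate > Dave
Method: at each step, the next-highest is the one remaining person who never appears on the smaller side of a constraint between remaining people.
  Step 1: remaining {Frank, Alice, Hank, Dave, Nate}; on the smaller side: {Frank, Hank, Dave, Nate} → Alice is next (Alice > Frank; Alice > Dave).
  Step 2: remaining {Frank, Hank, Dave, Nate}; on the smaller side: {Hank, Dave, Nate} → Frank is next (Frank > Nate).
  Step 3: remaining {Hank, Dave, Nate}; on the smaller side: {Hank, Dave} → Nate is next (Nate > Dave).
  Step 4: remaining {Hank, Dave}; on the smaller side: {Hank} → Dave is next (Dave > Hank).
  Step 5: only Hank remains → lowest.
Final ranking (highest to lowest):

Alice > Frank > Nate > Dave > Hank


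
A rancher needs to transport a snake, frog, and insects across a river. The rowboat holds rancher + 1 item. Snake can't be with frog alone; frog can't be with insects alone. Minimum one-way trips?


1. rancher+frog → 2. rancher ← 3. rancher+snake → 4. rancher+frog ← 5. rancher+insects → 6. rancher ← 7. rancher+frog →
Minimum trips = 7

7


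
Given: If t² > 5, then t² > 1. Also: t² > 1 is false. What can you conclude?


Modus tollens: P → Q, ¬Q ⊢ ¬P
P: t² > 5
Q: t² > 1
We have P → Q and Q is false.
By modus tollens, P must be false.

It is not the case that t² > 5


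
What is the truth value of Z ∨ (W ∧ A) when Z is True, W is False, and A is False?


Z = True, W = False, A = False
Step 1: W ∧ A = False AND False = False
Step 2: Z ∨ False = True OR False = True
AND evaluated first (higher precedence); then OR applied.

True


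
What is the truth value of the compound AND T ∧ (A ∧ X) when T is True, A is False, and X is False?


T = True, A = False, X = False
Step 1: A ∧ X = False AND False = False
Step 2: T ∧ False = True AND False = False
AND is true only when ALL operands are true.

False


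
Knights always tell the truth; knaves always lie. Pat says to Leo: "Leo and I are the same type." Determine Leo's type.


Pat says: "Leo and I are the same type."
Case 1: Pat is a Knight (truth-teller)
  Statement is true → they ARE the same → Leo is also a Knight
Case 2: Pat is a Knave (liar)
  Statement is false → they are NOT the same → Leo is a Knight
In both cases, Leo is a Knight.

Knight


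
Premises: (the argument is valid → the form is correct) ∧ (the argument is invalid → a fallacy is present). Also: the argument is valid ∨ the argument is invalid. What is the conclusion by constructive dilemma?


Constructive dilemma: (P → Q) ∧ (R → S), P ∨ R ⊢ Q ∨ S
Premise 1: the argument is valid → the form is correct
Premise 2: the argument is invalid → a fallacy is present
Premise 3: the argument is valid ∨ the argument is invalid
Case 1: Assuming the argument is valid, then by Premise 1, the form is correct.
Case 2: Assuming the argument is invalid, then by Premise 2, a fallacy is present.
Since one of the argument is valid or the argument is invalid must hold, we get the form is correct or a fallacy is present.

The form is correct or a fallacy is present.


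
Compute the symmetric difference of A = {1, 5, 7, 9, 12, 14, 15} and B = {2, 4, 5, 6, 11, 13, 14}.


A = {1, 5, 7, 9, 12, 14, 15}
B = {2, 4, 5, 6, 11, 13, 14}
Operation: symmetric difference
In A only: [1, 7, 9, 12, 15], in B only: [2, 4, 6, 11, 13]

{1, 2, 4, 6, 7, 9, 11, 12, 13, 15}


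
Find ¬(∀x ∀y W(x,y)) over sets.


Original: ∀x ∀y W(x,y)
Rule: ¬∀→∃, ¬∃→∀, negate predicate.
Negation: ∃x ∃y ¬W(x,y)

∃x ∃y ¬W(x,y)


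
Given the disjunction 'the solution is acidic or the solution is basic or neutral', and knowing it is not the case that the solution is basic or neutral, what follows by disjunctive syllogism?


Disjunctive syllogism: P ∨ Q, ¬P ⊢ Q
Disjunction: the solution is acidic ∨ the solution is basic or neutral
We know it is not the case that the solution is basic or neutral.
By disjunctive syllogism, the other disjunct must be true.

The solution is acidic


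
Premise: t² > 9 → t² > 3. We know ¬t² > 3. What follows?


Modus tollens: P → Q, ¬Q ⊢ ¬P
P: t² > 9
Q: t² > 3
We have P → Q and Q is false.
By modus tollens, P must be false.

It is not the case that t² > 9


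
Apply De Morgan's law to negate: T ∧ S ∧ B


De Morgan's law: ¬(P ∧ Q ∧ R) ≡ ¬P ∨ ¬Q ∨ ¬R
¬(T ∧ S ∧ B) = ¬T ∨ ¬S ∨ ¬B

¬T ∨ ¬S ∨ ¬B


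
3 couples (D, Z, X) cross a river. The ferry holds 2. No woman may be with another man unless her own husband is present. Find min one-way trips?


Label couples D, Z, X (H = husband, W = wife).
Counting alone: 6 people, the ferry carries 2 and someone must bring it back, so each round trip nets at most +1 on the far side until the last crossing → at least 9 trips. The jealousy constraint makes 9 impossible; the shortest valid schedule has 11:
1. WD+WZ →  (far: WD,WZ; near: HD,HZ,HX,WX)
2. WD ←       (far: WZ; near: HD,HZ,HX,WD,WX)
3. WD+WX →  (far: WD,WZ,WX; near: HD,HZ,HX)
4. WD ←       (far: WZ,WX; near: HD,HZ,HX,WD)
5. HZ+HX →  (far: HZ,WZ,HX,WX; near: HD,WD)
6. HZ+WZ ←  (far: HX,WX; near: HD,WD,HZ,WZ)
7. HD+HZ →  (far: HD,HZ,HX,WX; near: WD,WZ)
8. WX ←       (far: HD,HZ,HX; near: WD,WZ,WX)
9. WD+WZ →  (far: HD,WD,HZ,WZ,HX; near: WX)
10. HX ←      (far: HD,WD,HZ,WZ; near: HX,WX)
11. HX+WX → (far: all six; near: empty)
In every state each wife is either with her husband or with no other man.
Minimum trips = 11

11


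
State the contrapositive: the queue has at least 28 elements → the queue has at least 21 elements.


Original: If the queue has at least 28 elements, then the queue has at least 21 elements
Contrapositive: If ¬Q, then ¬P
Negate Q: not (the queue has at least 21 elements)
Negate P: not (the queue has at least 28 elements)

If not (the queue has at least 21 elements), then not (the queue has at least 28 elements).


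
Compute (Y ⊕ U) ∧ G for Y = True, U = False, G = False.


Y = True, U = False, G = False
Step 1: Y ⊕ U = True XOR False = True
Step 2: True ∧ G = True AND False = False
XOR true when exactly one of Y,U is true; then AND with G.

False


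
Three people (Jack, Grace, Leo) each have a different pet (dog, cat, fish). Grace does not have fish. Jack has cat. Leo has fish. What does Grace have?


From clues:
  Leo → fish
  Jack → cat
By elimination, Grace gets the remaining.

dog


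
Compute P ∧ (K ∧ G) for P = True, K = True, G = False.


P = True, K = True, G = False
Step 1: K ∧ G = True AND False = False
Step 2: P ∧ False = True AND False = False
AND is true only when ALL operands are true.

False


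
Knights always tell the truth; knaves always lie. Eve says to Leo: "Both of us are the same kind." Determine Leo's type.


Eve says: "Both of us are the same kind."
Case 1: Eve is a Knight (truth-teller)
  Statement is true → they ARE the same → Leo is also a Knight
Case 2: Eve is a Knave (liar)
  Statement is false → they are NOT the same → Leo is a Knight
In both cases, Leo is a Knight.

Knight


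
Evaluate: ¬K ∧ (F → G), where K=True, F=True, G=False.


K = True, F = True, G = False
Expression: ¬K ∧ (F → G)
Step 1: ¬K = NOT True = False
Step 2: F → G = True → False (false only if F=True, G=False) = False
Step 3: (False) ∧ (False) = False AND False = False

False


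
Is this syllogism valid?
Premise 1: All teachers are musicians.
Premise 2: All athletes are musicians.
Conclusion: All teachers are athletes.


Premise 1: All teachers are musicians.
Premise 2: All athletes are musicians.
Conclusion: All teachers are athletes.
Fallacy: undistributed middle. musicians is predicate in both.
Counterexample: teachers and athletes could be disjoint subsets of musicians.

Invalid


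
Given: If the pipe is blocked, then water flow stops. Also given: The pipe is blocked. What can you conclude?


Modus ponens: P → Q, P ⊢ Q
P: the pipe is blocked
Q: water flow stops
We have P → Q and P is true.
By modus ponens, Q must be true.

Water flow stops
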